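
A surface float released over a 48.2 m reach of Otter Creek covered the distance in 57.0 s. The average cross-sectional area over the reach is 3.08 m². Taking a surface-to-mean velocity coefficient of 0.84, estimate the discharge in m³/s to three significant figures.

v_surface = L / t̄ = 48.2 / 57 = 0.8456 m/s
v_mean = 0.84 × 0.8456 = 0.7103 m/s
Q = A × v_mean = 3.08 × 0.7103 = 2.188 m³/s

2.19 m³/s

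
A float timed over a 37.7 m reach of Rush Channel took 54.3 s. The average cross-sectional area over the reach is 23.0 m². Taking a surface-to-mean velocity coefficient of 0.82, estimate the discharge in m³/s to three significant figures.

v_surface = L / t̄ = 37.7 / 54.3 = 0.6943 m/s
v_mean = 0.82 × 0.6943 = 0.5693 m/s
Q = A × v_mean = 23.0 × 0.5693 = 13.09 m³/s

13.1 m³/s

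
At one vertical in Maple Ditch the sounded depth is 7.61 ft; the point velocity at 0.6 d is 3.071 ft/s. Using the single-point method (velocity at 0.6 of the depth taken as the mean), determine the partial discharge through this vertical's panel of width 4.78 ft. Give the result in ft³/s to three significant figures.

v̄ = v₀.₆ = 3.071 ft/s
q = v̄ × d × w = 3.071 × 7.61 × 4.78 = 111.7 ft³/s

112 ft³/s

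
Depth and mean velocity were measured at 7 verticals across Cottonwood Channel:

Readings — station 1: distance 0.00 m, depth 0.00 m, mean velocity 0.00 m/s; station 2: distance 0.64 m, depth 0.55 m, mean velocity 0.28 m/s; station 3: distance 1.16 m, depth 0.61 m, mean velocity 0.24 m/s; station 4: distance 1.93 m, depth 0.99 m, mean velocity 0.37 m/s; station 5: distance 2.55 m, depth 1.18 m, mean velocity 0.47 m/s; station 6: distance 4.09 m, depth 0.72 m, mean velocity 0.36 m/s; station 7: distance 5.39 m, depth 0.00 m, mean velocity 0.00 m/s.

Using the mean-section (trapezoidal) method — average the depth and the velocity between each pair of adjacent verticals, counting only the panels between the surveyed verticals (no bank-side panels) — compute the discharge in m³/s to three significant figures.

Panel 1-2: Δb = 0.64 m, d̄ = (0.00+0.55)/2 = 0.275, v̄ = (0.00+0.28)/2 = 0.14 → q = 0.64×0.275×0.14 = 0.02464 m³/s
Panel 2-3: Δb = 0.52 m, d̄ = (0.55+0.61)/2 = 0.58, v̄ = (0.28+0.24)/2 = 0.26 → q = 0.52×0.58×0.26 = 0.07842 m³/s
Panel 3-4: Δb = 0.77 m, d̄ = (0.61+0.99)/2 = 0.8, v̄ = (0.24+0.37)/2 = 0.305 → q = 0.77×0.8×0.305 = 0.1879 m³/s
Panel 4-5: Δb = 0.62 m, d̄ = (0.99+1.18)/2 = 1.085, v̄ = (0.37+0.47)/2 = 0.42 → q = 0.62×1.085×0.42 = 0.2825 m³/s
Panel 5-6: Δb = 1.54 m, d̄ = (1.18+0.72)/2 = 0.95, v̄ = (0.47+0.36)/2 = 0.415 → q = 1.54×0.95×0.415 = 0.6071 m³/s
Panel 6-7: Δb = 1.3 m, d̄ = (0.72+0.00)/2 = 0.36, v̄ = (0.36+0.00)/2 = 0.18 → q = 1.3×0.36×0.18 = 0.08424 m³/s
Q = Σ q = 1.265 m³/s

1.26 m³/s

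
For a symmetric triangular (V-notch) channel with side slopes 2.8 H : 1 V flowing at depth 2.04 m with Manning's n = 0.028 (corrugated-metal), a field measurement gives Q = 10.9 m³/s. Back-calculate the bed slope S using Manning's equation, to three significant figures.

0.000724

A = z·y² = 2.8×2.04² = 11.65 m²
P = 2y√(1+z²) = 2×2.04×√(1+2.8²) = 12.13 m
R = A/P = 11.65/12.13 = 0.9606 m
S = (Q·n / (1·A·R^(2/3)))² = (10.9×0.028 / (1×11.65×0.9735))² = 0.0007238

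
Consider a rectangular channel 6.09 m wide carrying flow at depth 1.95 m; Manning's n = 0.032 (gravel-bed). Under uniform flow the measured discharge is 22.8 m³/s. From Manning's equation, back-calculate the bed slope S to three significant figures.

0.00300

A = b·y = 6.09 × 1.95 = 11.88 m²
P = b + 2y = 6.09 + 2×1.95 = 9.990 m
R = A/P = 11.88/9.990 = 1.189 m
S = (Q·n / (1·A·R^(2/3)))² = (22.8×0.032 / (1×11.88×1.122))² = 0.002997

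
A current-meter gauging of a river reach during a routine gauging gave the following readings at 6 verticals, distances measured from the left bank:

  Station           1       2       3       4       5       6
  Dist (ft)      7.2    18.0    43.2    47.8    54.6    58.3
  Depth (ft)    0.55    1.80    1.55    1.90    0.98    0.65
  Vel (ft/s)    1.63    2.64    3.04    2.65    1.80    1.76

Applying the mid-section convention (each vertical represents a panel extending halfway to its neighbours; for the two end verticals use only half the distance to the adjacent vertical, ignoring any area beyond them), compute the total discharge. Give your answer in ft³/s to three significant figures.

201 ft³/s

w_1 = (18.0 − 7.2)/2 = 5.4 ft; q_1 = 1.63 × 0.55 × 5.4 = 4.841 ft³/s
w_2 = (43.2 − 7.2)/2 = 18 ft; q_2 = 2.64 × 1.80 × 18 = 85.54 ft³/s
w_3 = (47.8 − 18.0)/2 = 14.9 ft; q_3 = 3.04 × 1.55 × 14.9 = 70.21 ft³/s
w_4 = (54.6 − 43.2)/2 = 5.7 ft; q_4 = 2.65 × 1.90 × 5.7 = 28.70 ft³/s
w_5 = (58.3 − 47.8)/2 = 5.25 ft; q_5 = 1.80 × 0.98 × 5.25 = 9.261 ft³/s
w_6 = (58.3 − 54.6)/2 = 1.85 ft; q_6 = 1.76 × 0.65 × 1.85 = 2.116 ft³/s
Q = Σ qᵢ = 200.7 ft³/s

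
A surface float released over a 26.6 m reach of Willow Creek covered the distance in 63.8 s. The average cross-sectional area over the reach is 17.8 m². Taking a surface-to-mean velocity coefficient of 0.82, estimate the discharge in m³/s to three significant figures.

6.09 m³/s

v_surface = L / t̄ = 26.6 / 63.8 = 0.4169 m/s
v_mean = 0.82 × 0.4169 = 0.3419 m/s
Q = A × v_mean = 17.8 × 0.3419 = 6.085 m³/s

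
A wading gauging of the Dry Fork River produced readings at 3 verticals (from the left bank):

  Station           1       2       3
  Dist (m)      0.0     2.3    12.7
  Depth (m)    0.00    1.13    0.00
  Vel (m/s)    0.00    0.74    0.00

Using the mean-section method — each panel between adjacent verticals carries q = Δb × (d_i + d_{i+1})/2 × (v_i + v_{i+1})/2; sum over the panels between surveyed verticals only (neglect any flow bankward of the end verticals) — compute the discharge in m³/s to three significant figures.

Panel 1-2: Δb = 2.3 m, d̄ = (0.00+1.13)/2 = 0.565, v̄ = (0.00+0.74)/2 = 0.37 → q = 2.3×0.565×0.37 = 0.4808 m³/s
Panel 2-3: Δb = 10.4 m, d̄ = (1.13+0.00)/2 = 0.565, v̄ = (0.74+0.00)/2 = 0.37 → q = 10.4×0.565×0.37 = 2.174 m³/s
Q = Σ q = 2.655 m³/s

2.65 m³/s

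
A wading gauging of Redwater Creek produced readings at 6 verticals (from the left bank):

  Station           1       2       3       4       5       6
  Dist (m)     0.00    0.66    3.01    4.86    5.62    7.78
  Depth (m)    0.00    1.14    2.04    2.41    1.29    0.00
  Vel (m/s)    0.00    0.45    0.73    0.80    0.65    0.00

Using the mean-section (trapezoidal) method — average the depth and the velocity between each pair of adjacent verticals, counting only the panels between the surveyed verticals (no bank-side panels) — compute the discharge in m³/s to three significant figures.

6.91 m³/s

Panel 1-2: Δb = 0.66 m, d̄ = (0.00+1.14)/2 = 0.57, v̄ = (0.00+0.45)/2 = 0.225 → q = 0.66×0.57×0.225 = 0.08465 m³/s
Panel 2-3: Δb = 2.35 m, d̄ = (1.14+2.04)/2 = 1.59, v̄ = (0.45+0.73)/2 = 0.59 → q = 2.35×1.59×0.59 = 2.205 m³/s
Panel 3-4: Δb = 1.85 m, d̄ = (2.04+2.41)/2 = 2.225, v̄ = (0.73+0.80)/2 = 0.765 → q = 1.85×2.225×0.765 = 3.149 m³/s
Panel 4-5: Δb = 0.76 m, d̄ = (2.41+1.29)/2 = 1.85, v̄ = (0.80+0.65)/2 = 0.725 → q = 0.76×1.85×0.725 = 1.019 m³/s
Panel 5-6: Δb = 2.16 m, d̄ = (1.29+0.00)/2 = 0.645, v̄ = (0.65+0.00)/2 = 0.325 → q = 2.16×0.645×0.325 = 0.4528 m³/s
Q = Σ q = 6.910 m³/s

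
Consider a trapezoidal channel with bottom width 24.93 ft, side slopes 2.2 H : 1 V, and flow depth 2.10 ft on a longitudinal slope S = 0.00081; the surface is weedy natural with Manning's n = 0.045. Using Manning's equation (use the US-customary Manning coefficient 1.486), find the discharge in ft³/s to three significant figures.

85.3 ft³/s

A = (b + z·y)·y = (24.93 + 2.2×2.10)×2.10 = 62.06 ft²
P = b + 2y√(1+z²) = 24.93 + 2×2.10×√(1+2.2²) = 35.08 ft
R = A/P = 62.06/35.08 = 1.769 ft
Q = (1.486/n)·A·R^(2/3)·S^(1/2) = (1.486/0.045) × 62.06 × 1.769^(2/3) × 0.00081^(1/2) = 85.30 ft³/s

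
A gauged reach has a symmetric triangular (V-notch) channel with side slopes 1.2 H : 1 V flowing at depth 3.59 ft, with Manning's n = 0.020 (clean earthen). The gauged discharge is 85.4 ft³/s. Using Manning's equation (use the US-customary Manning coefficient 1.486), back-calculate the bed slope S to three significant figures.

A = z·y² = 1.2×3.59² = 15.47 ft²
P = 2y√(1+z²) = 2×3.59×√(1+1.2²) = 11.22 ft
R = A/P = 15.47/11.22 = 1.379 ft
S = (Q·n / (1.486·A·R^(2/3)))² = (85.4×0.020 / (1.486×15.47×1.239))² = 0.003599

0.00360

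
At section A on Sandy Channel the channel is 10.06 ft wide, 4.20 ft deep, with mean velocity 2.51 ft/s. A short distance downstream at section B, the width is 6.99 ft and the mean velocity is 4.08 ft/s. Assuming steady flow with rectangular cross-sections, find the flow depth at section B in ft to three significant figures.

Q = A₁V₁ = (10.06×4.20) × 2.51 = 106.1 ft³/s
d₂ = Q/(b₂ V₂) = 106.1/(6.99×4.08) = 3.719 ft

3.72 ft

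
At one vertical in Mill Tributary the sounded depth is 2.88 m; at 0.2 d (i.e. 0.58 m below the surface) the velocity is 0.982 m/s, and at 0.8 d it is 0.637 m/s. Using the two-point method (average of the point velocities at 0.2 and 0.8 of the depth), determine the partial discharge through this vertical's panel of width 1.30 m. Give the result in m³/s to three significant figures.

v̄ = (0.982 + 0.637) / 2 = 0.8095 m/s
q = v̄ × d × w = 0.8095 × 2.88 × 1.30 = 3.031 m³/s

3.03 m³/s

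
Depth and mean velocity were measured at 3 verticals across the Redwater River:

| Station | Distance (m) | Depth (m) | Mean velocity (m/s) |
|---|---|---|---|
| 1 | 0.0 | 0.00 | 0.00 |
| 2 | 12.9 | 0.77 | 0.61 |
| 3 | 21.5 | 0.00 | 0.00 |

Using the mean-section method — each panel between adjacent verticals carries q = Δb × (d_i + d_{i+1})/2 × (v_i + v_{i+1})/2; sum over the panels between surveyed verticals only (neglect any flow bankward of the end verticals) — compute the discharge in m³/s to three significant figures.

Panel 1-2: Δb = 12.9 m, d̄ = (0.00+0.77)/2 = 0.385, v̄ = (0.00+0.61)/2 = 0.305 → q = 12.9×0.385×0.305 = 1.515 m³/s
Panel 2-3: Δb = 8.6 m, d̄ = (0.77+0.00)/2 = 0.385, v̄ = (0.61+0.00)/2 = 0.305 → q = 8.6×0.385×0.305 = 1.010 m³/s
Q = Σ q = 2.525 m³/s

2.52 m³/s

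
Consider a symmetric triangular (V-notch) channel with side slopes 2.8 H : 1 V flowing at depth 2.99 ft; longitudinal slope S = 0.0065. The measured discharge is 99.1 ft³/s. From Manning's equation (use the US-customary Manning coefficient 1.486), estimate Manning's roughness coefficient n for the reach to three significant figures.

0.0380

A = z·y² = 2.8×2.99² = 25.03 ft²
P = 2y√(1+z²) = 2×2.99×√(1+2.8²) = 17.78 ft
R = A/P = 25.03/17.78 = 1.408 ft
n = (1.486/Q)·A·R^(2/3)·S^(1/2) = (1.486/99.1) × 25.03 × 1.256 × 0.08062 = 0.03801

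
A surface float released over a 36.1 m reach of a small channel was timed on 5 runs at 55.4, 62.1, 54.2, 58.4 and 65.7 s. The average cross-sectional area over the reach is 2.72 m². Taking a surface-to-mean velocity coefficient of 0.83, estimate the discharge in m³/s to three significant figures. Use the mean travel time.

t̄ = (55.4 + 62.1 + 54.2 + 58.4 + 65.7) / 5 = 59.16 s
v_surface = L / t̄ = 36.1 / 59.16 = 0.6102 m/s
v_mean = 0.83 × 0.6102 = 0.5065 m/s
Q = A × v_mean = 2.72 × 0.5065 = 1.378 m³/s

1.38 m³/s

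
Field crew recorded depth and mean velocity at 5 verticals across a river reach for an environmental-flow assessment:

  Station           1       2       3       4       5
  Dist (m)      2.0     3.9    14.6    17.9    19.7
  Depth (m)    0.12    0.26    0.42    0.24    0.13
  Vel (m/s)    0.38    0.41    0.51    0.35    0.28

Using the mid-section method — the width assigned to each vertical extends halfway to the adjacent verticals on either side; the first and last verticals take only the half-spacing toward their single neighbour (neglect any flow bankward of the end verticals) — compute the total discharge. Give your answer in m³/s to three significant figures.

2.46 m³/s

w_1 = (3.9 − 2.0)/2 = 0.95 m; q_1 = 0.38 × 0.12 × 0.95 = 0.04332 m³/s
w_2 = (14.6 − 2.0)/2 = 6.3 m; q_2 = 0.41 × 0.26 × 6.3 = 0.6716 m³/s
w_3 = (17.9 − 3.9)/2 = 7 m; q_3 = 0.51 × 0.42 × 7 = 1.499 m³/s
w_4 = (19.7 − 14.6)/2 = 2.55 m; q_4 = 0.35 × 0.24 × 2.55 = 0.2142 m³/s
w_5 = (19.7 − 17.9)/2 = 0.9 m; q_5 = 0.28 × 0.13 × 0.9 = 0.03276 m³/s
Q = Σ qᵢ = 2.461 m³/s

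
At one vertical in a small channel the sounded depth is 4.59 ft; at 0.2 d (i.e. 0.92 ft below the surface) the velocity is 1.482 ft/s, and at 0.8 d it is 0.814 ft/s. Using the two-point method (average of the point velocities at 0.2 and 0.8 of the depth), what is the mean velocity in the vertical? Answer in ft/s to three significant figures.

1.15 ft/s

v̄ = (1.482 + 0.814) / 2 = 1.148 ft/s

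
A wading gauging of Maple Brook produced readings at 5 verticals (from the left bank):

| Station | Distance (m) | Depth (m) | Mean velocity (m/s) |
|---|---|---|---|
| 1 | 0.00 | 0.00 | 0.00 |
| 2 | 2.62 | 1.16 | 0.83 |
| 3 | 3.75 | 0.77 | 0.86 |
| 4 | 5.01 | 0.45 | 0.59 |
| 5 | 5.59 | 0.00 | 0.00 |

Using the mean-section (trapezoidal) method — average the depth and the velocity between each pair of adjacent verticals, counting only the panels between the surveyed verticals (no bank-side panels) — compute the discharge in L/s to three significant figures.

2150 L/s

Panel 1-2: Δb = 2.62 m, d̄ = (0.00+1.16)/2 = 0.58, v̄ = (0.00+0.83)/2 = 0.415 → q = 2.62×0.58×0.415 = 0.6306 m³/s
Panel 2-3: Δb = 1.13 m, d̄ = (1.16+0.77)/2 = 0.965, v̄ = (0.83+0.86)/2 = 0.845 → q = 1.13×0.965×0.845 = 0.9214 m³/s
Panel 3-4: Δb = 1.26 m, d̄ = (0.77+0.45)/2 = 0.61, v̄ = (0.86+0.59)/2 = 0.725 → q = 1.26×0.61×0.725 = 0.5572 m³/s
Panel 4-5: Δb = 0.58 m, d̄ = (0.45+0.00)/2 = 0.225, v̄ = (0.59+0.00)/2 = 0.295 → q = 0.58×0.225×0.295 = 0.03850 m³/s
Q = Σ q = 2.148 m³/s
= 2.148 × 1000 = 2148 L/s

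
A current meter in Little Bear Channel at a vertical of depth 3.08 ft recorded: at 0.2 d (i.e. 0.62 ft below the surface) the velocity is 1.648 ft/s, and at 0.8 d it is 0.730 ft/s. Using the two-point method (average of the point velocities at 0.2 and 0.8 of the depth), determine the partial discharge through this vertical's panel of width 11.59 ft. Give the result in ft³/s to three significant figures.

42.4 ft³/s

v̄ = (1.648 + 0.730) / 2 = 1.189 ft/s
q = v̄ × d × w = 1.189 × 3.08 × 11.59 = 42.44 ft³/s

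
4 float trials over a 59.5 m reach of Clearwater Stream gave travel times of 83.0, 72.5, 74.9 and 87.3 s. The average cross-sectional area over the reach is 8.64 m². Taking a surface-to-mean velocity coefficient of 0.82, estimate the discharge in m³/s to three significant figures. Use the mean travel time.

5.31 m³/s

t̄ = (83.0 + 72.5 + 74.9 + 87.3) / 4 = 79.425 s
v_surface = L / t̄ = 59.5 / 79.425 = 0.7491 m/s
v_mean = 0.82 × 0.7491 = 0.6143 m/s
Q = A × v_mean = 8.64 × 0.6143 = 5.307 m³/s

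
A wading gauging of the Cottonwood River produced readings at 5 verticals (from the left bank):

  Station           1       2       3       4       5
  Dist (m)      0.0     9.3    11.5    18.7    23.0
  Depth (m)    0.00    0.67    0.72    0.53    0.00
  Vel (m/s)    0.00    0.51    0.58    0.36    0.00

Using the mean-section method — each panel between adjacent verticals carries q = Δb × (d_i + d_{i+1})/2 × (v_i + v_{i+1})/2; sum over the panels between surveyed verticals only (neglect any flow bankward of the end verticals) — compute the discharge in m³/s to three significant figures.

3.95 m³/s

Panel 1-2: Δb = 9.3 m, d̄ = (0.00+0.67)/2 = 0.335, v̄ = (0.00+0.51)/2 = 0.255 → q = 9.3×0.335×0.255 = 0.7945 m³/s
Panel 2-3: Δb = 2.2 m, d̄ = (0.67+0.72)/2 = 0.695, v̄ = (0.51+0.58)/2 = 0.545 → q = 2.2×0.695×0.545 = 0.8333 m³/s
Panel 3-4: Δb = 7.2 m, d̄ = (0.72+0.53)/2 = 0.625, v̄ = (0.58+0.36)/2 = 0.47 → q = 7.2×0.625×0.47 = 2.115 m³/s
Panel 4-5: Δb = 4.3 m, d̄ = (0.53+0.00)/2 = 0.265, v̄ = (0.36+0.00)/2 = 0.18 → q = 4.3×0.265×0.18 = 0.2051 m³/s
Q = Σ q = 3.948 m³/s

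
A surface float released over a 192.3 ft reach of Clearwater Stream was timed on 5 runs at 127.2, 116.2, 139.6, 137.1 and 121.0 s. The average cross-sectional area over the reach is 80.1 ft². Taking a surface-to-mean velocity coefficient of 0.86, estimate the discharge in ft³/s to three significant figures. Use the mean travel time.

103 ft³/s

t̄ = (127.2 + 116.2 + 139.6 + 137.1 + 121.0) / 5 = 128.22 s
v_surface = L / t̄ = 192.3 / 128.22 = 1.500 ft/s
v_mean = 0.86 × 1.500 = 1.290 ft/s
Q = A × v_mean = 80.1 × 1.290 = 103.3 ft³/s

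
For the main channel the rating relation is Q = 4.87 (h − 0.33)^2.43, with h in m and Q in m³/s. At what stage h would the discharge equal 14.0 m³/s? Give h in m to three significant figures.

h − h₀ = (Q/C)^(1/b) = (14.0/4.87)^(1/2.43) = 1.544 m
h = 0.33 + 1.544 = 1.874 m

1.87 m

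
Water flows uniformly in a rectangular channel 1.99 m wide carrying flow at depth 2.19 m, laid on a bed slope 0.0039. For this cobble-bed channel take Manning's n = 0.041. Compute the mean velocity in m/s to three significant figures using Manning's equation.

A = b·y = 1.99 × 2.19 = 4.358 m²
P = b + 2y = 1.99 + 2×2.19 = 6.370 m
R = A/P = 4.358/6.370 = 0.6842 m
Q = (1/n)·A·R^(2/3)·S^(1/2) = (1/0.041) × 4.358 × 0.6842^(2/3) × 0.0039^(1/2) = 5.154 m³/s
V = Q/A = 5.154/4.358 = 1.183 m/s

1.18 m/s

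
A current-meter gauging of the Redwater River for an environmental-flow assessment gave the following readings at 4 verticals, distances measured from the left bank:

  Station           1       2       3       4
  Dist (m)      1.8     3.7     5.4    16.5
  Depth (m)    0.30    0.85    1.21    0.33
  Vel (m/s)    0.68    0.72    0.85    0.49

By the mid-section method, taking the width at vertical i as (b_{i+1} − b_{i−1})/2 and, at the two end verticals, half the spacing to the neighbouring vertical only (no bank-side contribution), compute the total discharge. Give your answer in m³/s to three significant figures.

8.78 m³/s

w_1 = (3.7 − 1.8)/2 = 0.95 m; q_1 = 0.68 × 0.30 × 0.95 = 0.1938 m³/s
w_2 = (5.4 − 1.8)/2 = 1.8 m; q_2 = 0.72 × 0.85 × 1.8 = 1.102 m³/s
w_3 = (16.5 − 3.7)/2 = 6.4 m; q_3 = 0.85 × 1.21 × 6.4 = 6.582 m³/s
w_4 = (16.5 − 5.4)/2 = 5.55 m; q_4 = 0.49 × 0.33 × 5.55 = 0.8974 m³/s
Q = Σ qᵢ = 8.775 m³/s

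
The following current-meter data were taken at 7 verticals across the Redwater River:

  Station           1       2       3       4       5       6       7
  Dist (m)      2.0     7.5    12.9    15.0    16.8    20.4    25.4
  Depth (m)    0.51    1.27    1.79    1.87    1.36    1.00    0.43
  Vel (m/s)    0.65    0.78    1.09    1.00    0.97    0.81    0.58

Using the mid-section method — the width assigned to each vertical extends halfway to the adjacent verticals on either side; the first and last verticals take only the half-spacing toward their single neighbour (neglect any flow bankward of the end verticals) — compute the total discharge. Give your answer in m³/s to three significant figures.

24.9 m³/s

w_1 = (7.5 − 2.0)/2 = 2.75 m; q_1 = 0.65 × 0.51 × 2.75 = 0.9116 m³/s
w_2 = (12.9 − 2.0)/2 = 5.45 m; q_2 = 0.78 × 1.27 × 5.45 = 5.399 m³/s
w_3 = (15.0 − 7.5)/2 = 3.75 m; q_3 = 1.09 × 1.79 × 3.75 = 7.317 m³/s
w_4 = (16.8 − 12.9)/2 = 1.95 m; q_4 = 1.00 × 1.87 × 1.95 = 3.647 m³/s
w_5 = (20.4 − 15.0)/2 = 2.7 m; q_5 = 0.97 × 1.36 × 2.7 = 3.562 m³/s
w_6 = (25.4 − 16.8)/2 = 4.3 m; q_6 = 0.81 × 1.00 × 4.3 = 3.483 m³/s
w_7 = (25.4 − 20.4)/2 = 2.5 m; q_7 = 0.58 × 0.43 × 2.5 = 0.6235 m³/s
Q = Σ qᵢ = 24.94 m³/s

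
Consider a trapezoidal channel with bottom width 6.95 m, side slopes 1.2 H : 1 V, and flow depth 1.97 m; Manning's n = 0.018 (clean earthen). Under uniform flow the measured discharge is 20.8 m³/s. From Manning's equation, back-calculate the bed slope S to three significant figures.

0.000266

A = (b + z·y)·y = (6.95 + 1.2×1.97)×1.97 = 18.35 m²
P = b + 2y√(1+z²) = 6.95 + 2×1.97×√(1+1.2²) = 13.10 m
R = A/P = 18.35/13.10 = 1.400 m
S = (Q·n / (1·A·R^(2/3)))² = (20.8×0.018 / (1×18.35×1.252))² = 0.0002658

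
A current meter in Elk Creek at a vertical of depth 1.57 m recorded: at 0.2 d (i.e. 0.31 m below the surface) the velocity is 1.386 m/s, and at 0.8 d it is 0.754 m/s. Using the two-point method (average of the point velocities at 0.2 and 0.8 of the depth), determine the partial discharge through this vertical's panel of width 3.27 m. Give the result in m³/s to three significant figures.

5.49 m³/s

v̄ = (1.386 + 0.754) / 2 = 1.070 m/s
q = v̄ × d × w = 1.070 × 1.57 × 3.27 = 5.493 m³/s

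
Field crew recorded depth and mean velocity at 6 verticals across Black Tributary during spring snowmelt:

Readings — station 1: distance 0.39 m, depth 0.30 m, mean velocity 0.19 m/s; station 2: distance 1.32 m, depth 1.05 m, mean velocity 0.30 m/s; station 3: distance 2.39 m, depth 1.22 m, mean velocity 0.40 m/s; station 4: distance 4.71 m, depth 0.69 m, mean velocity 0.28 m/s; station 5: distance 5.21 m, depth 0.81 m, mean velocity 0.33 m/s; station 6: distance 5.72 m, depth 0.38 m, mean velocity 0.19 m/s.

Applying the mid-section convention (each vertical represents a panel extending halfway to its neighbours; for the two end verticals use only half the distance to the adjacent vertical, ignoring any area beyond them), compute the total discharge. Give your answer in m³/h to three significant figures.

5740 m³/h

w_1 = (1.32 − 0.39)/2 = 0.465 m; q_1 = 0.19 × 0.30 × 0.465 = 0.02651 m³/s
w_2 = (2.39 − 0.39)/2 = 1 m; q_2 = 0.30 × 1.05 × 1 = 0.3150 m³/s
w_3 = (4.71 − 1.32)/2 = 1.695 m; q_3 = 0.40 × 1.22 × 1.695 = 0.8272 m³/s
w_4 = (5.21 − 2.39)/2 = 1.41 m; q_4 = 0.28 × 0.69 × 1.41 = 0.2724 m³/s
w_5 = (5.72 − 4.71)/2 = 0.505 m; q_5 = 0.33 × 0.81 × 0.505 = 0.1350 m³/s
w_6 = (5.72 − 5.21)/2 = 0.255 m; q_6 = 0.19 × 0.38 × 0.255 = 0.01841 m³/s
Q = Σ qᵢ = 1.594 m³/s
= 1.594 × 3600 = 5740 m³/h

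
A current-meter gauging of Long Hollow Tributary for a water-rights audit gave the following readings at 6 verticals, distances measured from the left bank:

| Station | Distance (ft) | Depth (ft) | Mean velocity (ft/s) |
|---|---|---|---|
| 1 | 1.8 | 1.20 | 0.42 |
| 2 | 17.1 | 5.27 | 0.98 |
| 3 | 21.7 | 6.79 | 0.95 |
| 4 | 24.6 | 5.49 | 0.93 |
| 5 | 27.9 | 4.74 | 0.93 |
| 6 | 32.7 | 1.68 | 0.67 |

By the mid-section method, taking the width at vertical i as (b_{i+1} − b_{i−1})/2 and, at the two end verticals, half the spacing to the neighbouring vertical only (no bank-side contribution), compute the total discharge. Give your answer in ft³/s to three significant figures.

116 ft³/s

w_1 = (17.1 − 1.8)/2 = 7.65 ft; q_1 = 0.42 × 1.20 × 7.65 = 3.856 ft³/s
w_2 = (21.7 − 1.8)/2 = 9.95 ft; q_2 = 0.98 × 5.27 × 9.95 = 51.39 ft³/s
w_3 = (24.6 − 17.1)/2 = 3.75 ft; q_3 = 0.95 × 6.79 × 3.75 = 24.19 ft³/s
w_4 = (27.9 − 21.7)/2 = 3.1 ft; q_4 = 0.93 × 5.49 × 3.1 = 15.83 ft³/s
w_5 = (32.7 − 24.6)/2 = 4.05 ft; q_5 = 0.93 × 4.74 × 4.05 = 17.85 ft³/s
w_6 = (32.7 − 27.9)/2 = 2.4 ft; q_6 = 0.67 × 1.68 × 2.4 = 2.701 ft³/s
Q = Σ qᵢ = 115.8 ft³/s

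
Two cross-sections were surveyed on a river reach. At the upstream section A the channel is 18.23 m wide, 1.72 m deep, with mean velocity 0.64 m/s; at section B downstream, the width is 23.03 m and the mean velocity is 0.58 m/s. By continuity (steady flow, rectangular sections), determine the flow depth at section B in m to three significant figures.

1.50 m

Q = A₁V₁ = (18.23×1.72) × 0.64 = 20.07 m³/s
d₂ = Q/(b₂ V₂) = 20.07/(23.03×0.58) = 1.502 m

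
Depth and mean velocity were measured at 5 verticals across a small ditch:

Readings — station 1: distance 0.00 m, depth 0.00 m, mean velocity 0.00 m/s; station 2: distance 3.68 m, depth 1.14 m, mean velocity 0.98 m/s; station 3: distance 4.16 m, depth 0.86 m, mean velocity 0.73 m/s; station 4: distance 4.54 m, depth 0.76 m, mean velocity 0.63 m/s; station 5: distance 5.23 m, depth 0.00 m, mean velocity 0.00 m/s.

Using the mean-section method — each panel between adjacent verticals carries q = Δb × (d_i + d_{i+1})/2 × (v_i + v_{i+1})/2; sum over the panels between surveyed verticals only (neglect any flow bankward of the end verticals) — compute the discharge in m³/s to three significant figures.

Panel 1-2: Δb = 3.68 m, d̄ = (0.00+1.14)/2 = 0.57, v̄ = (0.00+0.98)/2 = 0.49 → q = 3.68×0.57×0.49 = 1.028 m³/s
Panel 2-3: Δb = 0.48 m, d̄ = (1.14+0.86)/2 = 1, v̄ = (0.98+0.73)/2 = 0.855 → q = 0.48×1×0.855 = 0.4104 m³/s
Panel 3-4: Δb = 0.38 m, d̄ = (0.86+0.76)/2 = 0.81, v̄ = (0.73+0.63)/2 = 0.68 → q = 0.38×0.81×0.68 = 0.2093 m³/s
Panel 4-5: Δb = 0.69 m, d̄ = (0.76+0.00)/2 = 0.38, v̄ = (0.63+0.00)/2 = 0.315 → q = 0.69×0.38×0.315 = 0.08259 m³/s
Q = Σ q = 1.730 m³/s

1.73 m³/s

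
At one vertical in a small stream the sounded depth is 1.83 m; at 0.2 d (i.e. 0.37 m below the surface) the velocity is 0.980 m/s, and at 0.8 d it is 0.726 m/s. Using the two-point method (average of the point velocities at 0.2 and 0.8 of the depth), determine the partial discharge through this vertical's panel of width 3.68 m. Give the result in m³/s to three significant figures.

v̄ = (0.980 + 0.726) / 2 = 0.8530 m/s
q = v̄ × d × w = 0.8530 × 1.83 × 3.68 = 5.744 m³/s

5.74 m³/s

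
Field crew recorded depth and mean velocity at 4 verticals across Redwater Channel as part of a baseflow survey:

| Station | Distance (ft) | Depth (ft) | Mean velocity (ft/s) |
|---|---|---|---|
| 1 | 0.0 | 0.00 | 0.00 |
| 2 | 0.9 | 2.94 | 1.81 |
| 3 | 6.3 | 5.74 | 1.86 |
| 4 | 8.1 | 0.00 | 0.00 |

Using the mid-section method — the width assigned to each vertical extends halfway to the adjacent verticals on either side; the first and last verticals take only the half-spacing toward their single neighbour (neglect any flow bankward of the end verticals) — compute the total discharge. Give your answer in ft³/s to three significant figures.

55.2 ft³/s

w_2 = (6.3 − 0.0)/2 = 3.15 ft; q_2 = 1.81 × 2.94 × 3.15 = 16.76 ft³/s
w_3 = (8.1 − 0.9)/2 = 3.6 ft; q_3 = 1.86 × 5.74 × 3.6 = 38.44 ft³/s
Stations 1, 4 contribute zero (depth or velocity is 0).
Q = Σ qᵢ = 55.20 ft³/s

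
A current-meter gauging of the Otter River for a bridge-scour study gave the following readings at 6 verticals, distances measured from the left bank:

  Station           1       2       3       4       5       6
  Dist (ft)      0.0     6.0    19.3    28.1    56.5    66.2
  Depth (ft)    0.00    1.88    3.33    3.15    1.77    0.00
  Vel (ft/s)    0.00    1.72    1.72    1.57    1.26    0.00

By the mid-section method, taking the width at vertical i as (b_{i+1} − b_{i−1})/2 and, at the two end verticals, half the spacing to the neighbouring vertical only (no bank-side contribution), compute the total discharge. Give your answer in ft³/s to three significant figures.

229 ft³/s

w_2 = (19.3 − 0.0)/2 = 9.65 ft; q_2 = 1.72 × 1.88 × 9.65 = 31.20 ft³/s
w_3 = (28.1 − 6.0)/2 = 11.05 ft; q_3 = 1.72 × 3.33 × 11.05 = 63.29 ft³/s
w_4 = (56.5 − 19.3)/2 = 18.6 ft; q_4 = 1.57 × 3.15 × 18.6 = 91.99 ft³/s
w_5 = (66.2 − 28.1)/2 = 19.05 ft; q_5 = 1.26 × 1.77 × 19.05 = 42.49 ft³/s
Stations 1, 6 contribute zero (depth or velocity is 0).
Q = Σ qᵢ = 229.0 ft³/s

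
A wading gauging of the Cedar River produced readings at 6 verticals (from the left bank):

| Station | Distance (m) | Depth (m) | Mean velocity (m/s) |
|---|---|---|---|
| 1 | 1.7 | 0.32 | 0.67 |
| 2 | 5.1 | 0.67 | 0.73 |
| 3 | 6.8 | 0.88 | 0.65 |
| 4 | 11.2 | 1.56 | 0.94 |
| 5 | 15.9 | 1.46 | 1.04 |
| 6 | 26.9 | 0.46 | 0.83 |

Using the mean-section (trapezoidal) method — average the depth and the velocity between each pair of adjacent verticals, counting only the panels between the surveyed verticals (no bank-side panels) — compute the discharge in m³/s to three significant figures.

23.3 m³/s

Panel 1-2: Δb = 3.4 m, d̄ = (0.32+0.67)/2 = 0.495, v̄ = (0.67+0.73)/2 = 0.7 → q = 3.4×0.495×0.7 = 1.178 m³/s
Panel 2-3: Δb = 1.7 m, d̄ = (0.67+0.88)/2 = 0.775, v̄ = (0.73+0.65)/2 = 0.69 → q = 1.7×0.775×0.69 = 0.9091 m³/s
Panel 3-4: Δb = 4.4 m, d̄ = (0.88+1.56)/2 = 1.22, v̄ = (0.65+0.94)/2 = 0.795 → q = 4.4×1.22×0.795 = 4.268 m³/s
Panel 4-5: Δb = 4.7 m, d̄ = (1.56+1.46)/2 = 1.51, v̄ = (0.94+1.04)/2 = 0.99 → q = 4.7×1.51×0.99 = 7.026 m³/s
Panel 5-6: Δb = 11 m, d̄ = (1.46+0.46)/2 = 0.96, v̄ = (1.04+0.83)/2 = 0.935 → q = 11×0.96×0.935 = 9.874 m³/s
Q = Σ q = 23.25 m³/s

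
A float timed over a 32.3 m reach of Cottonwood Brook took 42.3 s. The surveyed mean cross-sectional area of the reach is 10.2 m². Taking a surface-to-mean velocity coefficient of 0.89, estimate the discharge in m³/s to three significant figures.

v_surface = L / t̄ = 32.3 / 42.3 = 0.7636 m/s
v_mean = 0.89 × 0.7636 = 0.6796 m/s
Q = A × v_mean = 10.2 × 0.6796 = 6.932 m³/s

6.93 m³/s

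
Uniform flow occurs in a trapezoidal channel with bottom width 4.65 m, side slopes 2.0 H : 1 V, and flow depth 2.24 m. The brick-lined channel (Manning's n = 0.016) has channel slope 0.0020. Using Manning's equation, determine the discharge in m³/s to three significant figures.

A = (b + z·y)·y = (4.65 + 2.0×2.24)×2.24 = 20.45 m²
P = b + 2y√(1+z²) = 4.65 + 2×2.24×√(1+2.0²) = 14.67 m
R = A/P = 20.45/14.67 = 1.394 m
Q = (1/n)·A·R^(2/3)·S^(1/2) = (1/0.016) × 20.45 × 1.394^(2/3) × 0.0020^(1/2) = 71.34 m³/s

71.3 m³/s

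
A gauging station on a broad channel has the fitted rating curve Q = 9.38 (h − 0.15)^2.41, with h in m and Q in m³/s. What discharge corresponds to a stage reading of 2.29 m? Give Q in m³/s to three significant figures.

Q = 9.38 × (2.29 − 0.15)^2.41 = 9.38 × 2.14^2.41 = 58.68 m³/s

58.7 m³/s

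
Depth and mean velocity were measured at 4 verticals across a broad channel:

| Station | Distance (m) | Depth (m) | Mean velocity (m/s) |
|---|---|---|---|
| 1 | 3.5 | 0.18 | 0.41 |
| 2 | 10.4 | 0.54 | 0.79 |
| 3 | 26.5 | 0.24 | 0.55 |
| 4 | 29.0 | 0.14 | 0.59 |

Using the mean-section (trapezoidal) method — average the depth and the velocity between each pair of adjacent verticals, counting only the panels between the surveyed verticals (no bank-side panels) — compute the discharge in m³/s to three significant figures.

Panel 1-2: Δb = 6.9 m, d̄ = (0.18+0.54)/2 = 0.36, v̄ = (0.41+0.79)/2 = 0.6 → q = 6.9×0.36×0.6 = 1.490 m³/s
Panel 2-3: Δb = 16.1 m, d̄ = (0.54+0.24)/2 = 0.39, v̄ = (0.79+0.55)/2 = 0.67 → q = 16.1×0.39×0.67 = 4.207 m³/s
Panel 3-4: Δb = 2.5 m, d̄ = (0.24+0.14)/2 = 0.19, v̄ = (0.55+0.59)/2 = 0.57 → q = 2.5×0.19×0.57 = 0.2708 m³/s
Q = Σ q = 5.968 m³/s

5.97 m³/s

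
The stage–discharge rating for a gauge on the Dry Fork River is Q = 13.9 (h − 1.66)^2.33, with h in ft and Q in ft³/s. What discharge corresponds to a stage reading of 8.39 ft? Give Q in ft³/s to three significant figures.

1180 ft³/s

Q = 13.9 × (8.39 − 1.66)^2.33 = 13.9 × 6.73^2.33 = 1181 ft³/s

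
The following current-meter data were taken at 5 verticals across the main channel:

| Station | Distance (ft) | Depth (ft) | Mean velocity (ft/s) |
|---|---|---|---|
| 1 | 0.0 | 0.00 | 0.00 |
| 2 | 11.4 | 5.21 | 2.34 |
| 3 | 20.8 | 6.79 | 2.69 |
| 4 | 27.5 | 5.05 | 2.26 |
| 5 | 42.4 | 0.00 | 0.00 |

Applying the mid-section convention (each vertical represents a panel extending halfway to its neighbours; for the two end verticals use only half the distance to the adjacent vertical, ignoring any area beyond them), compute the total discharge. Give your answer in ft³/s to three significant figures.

w_2 = (20.8 − 0.0)/2 = 10.4 ft; q_2 = 2.34 × 5.21 × 10.4 = 126.8 ft³/s
w_3 = (27.5 − 11.4)/2 = 8.05 ft; q_3 = 2.69 × 6.79 × 8.05 = 147.0 ft³/s
w_4 = (42.4 − 20.8)/2 = 10.8 ft; q_4 = 2.26 × 5.05 × 10.8 = 123.3 ft³/s
Stations 1, 5 contribute zero (depth or velocity is 0).
Q = Σ qᵢ = 397.1 ft³/s

397 ft³/s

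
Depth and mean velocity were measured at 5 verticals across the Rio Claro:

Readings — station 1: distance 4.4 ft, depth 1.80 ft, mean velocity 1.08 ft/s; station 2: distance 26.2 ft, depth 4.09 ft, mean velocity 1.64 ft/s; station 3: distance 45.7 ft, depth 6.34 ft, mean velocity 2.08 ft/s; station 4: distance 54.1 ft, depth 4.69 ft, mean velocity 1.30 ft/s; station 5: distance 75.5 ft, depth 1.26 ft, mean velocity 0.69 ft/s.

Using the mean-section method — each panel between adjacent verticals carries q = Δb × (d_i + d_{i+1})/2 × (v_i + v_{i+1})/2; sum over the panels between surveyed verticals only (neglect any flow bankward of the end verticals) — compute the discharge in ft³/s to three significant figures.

418 ft³/s

Panel 1-2: Δb = 21.8 ft, d̄ = (1.80+4.09)/2 = 2.945, v̄ = (1.08+1.64)/2 = 1.36 → q = 21.8×2.945×1.36 = 87.31 ft³/s
Panel 2-3: Δb = 19.5 ft, d̄ = (4.09+6.34)/2 = 5.215, v̄ = (1.64+2.08)/2 = 1.86 → q = 19.5×5.215×1.86 = 189.1 ft³/s
Panel 3-4: Δb = 8.4 ft, d̄ = (6.34+4.69)/2 = 5.515, v̄ = (2.08+1.30)/2 = 1.69 → q = 8.4×5.515×1.69 = 78.29 ft³/s
Panel 4-5: Δb = 21.4 ft, d̄ = (4.69+1.26)/2 = 2.975, v̄ = (1.30+0.69)/2 = 0.995 → q = 21.4×2.975×0.995 = 63.35 ft³/s
Q = Σ q = 418.1 ft³/s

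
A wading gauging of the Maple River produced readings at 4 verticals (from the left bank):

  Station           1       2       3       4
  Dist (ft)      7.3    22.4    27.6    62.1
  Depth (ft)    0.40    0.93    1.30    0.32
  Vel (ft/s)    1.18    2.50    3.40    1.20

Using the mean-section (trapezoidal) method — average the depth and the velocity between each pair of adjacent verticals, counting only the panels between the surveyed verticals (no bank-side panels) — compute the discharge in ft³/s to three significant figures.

99.9 ft³/s

Panel 1-2: Δb = 15.1 ft, d̄ = (0.40+0.93)/2 = 0.665, v̄ = (1.18+2.50)/2 = 1.84 → q = 15.1×0.665×1.84 = 18.48 ft³/s
Panel 2-3: Δb = 5.2 ft, d̄ = (0.93+1.30)/2 = 1.115, v̄ = (2.50+3.40)/2 = 2.95 → q = 5.2×1.115×2.95 = 17.10 ft³/s
Panel 3-4: Δb = 34.5 ft, d̄ = (1.30+0.32)/2 = 0.81, v̄ = (3.40+1.20)/2 = 2.3 → q = 34.5×0.81×2.3 = 64.27 ft³/s
Q = Σ q = 99.85 ft³/s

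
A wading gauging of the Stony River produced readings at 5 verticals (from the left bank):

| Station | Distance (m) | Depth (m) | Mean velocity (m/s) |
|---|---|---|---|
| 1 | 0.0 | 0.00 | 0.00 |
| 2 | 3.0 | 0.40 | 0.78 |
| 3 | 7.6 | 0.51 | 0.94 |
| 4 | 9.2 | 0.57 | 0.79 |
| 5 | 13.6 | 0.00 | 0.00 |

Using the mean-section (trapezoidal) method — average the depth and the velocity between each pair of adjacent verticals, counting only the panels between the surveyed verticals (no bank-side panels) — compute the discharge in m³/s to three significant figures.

Panel 1-2: Δb = 3 m, d̄ = (0.00+0.40)/2 = 0.2, v̄ = (0.00+0.78)/2 = 0.39 → q = 3×0.2×0.39 = 0.2340 m³/s
Panel 2-3: Δb = 4.6 m, d̄ = (0.40+0.51)/2 = 0.455, v̄ = (0.78+0.94)/2 = 0.86 → q = 4.6×0.455×0.86 = 1.800 m³/s
Panel 3-4: Δb = 1.6 m, d̄ = (0.51+0.57)/2 = 0.54, v̄ = (0.94+0.79)/2 = 0.865 → q = 1.6×0.54×0.865 = 0.7474 m³/s
Panel 4-5: Δb = 4.4 m, d̄ = (0.57+0.00)/2 = 0.285, v̄ = (0.79+0.00)/2 = 0.395 → q = 4.4×0.285×0.395 = 0.4953 m³/s
Q = Σ q = 3.277 m³/s

3.28 m³/s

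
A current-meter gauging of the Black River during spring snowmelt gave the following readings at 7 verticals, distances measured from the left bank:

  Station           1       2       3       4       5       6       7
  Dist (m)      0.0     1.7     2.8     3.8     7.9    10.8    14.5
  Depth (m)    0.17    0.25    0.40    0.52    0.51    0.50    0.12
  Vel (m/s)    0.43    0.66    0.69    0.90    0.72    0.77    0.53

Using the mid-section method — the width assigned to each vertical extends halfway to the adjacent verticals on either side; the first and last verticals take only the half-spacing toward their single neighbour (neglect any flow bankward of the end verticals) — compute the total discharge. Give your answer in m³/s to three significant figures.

w_1 = (1.7 − 0.0)/2 = 0.85 m; q_1 = 0.43 × 0.17 × 0.85 = 0.06214 m³/s
w_2 = (2.8 − 0.0)/2 = 1.4 m; q_2 = 0.66 × 0.25 × 1.4 = 0.2310 m³/s
w_3 = (3.8 − 1.7)/2 = 1.05 m; q_3 = 0.69 × 0.40 × 1.05 = 0.2898 m³/s
w_4 = (7.9 − 2.8)/2 = 2.55 m; q_4 = 0.90 × 0.52 × 2.55 = 1.193 m³/s
w_5 = (10.8 − 3.8)/2 = 3.5 m; q_5 = 0.72 × 0.51 × 3.5 = 1.285 m³/s
w_6 = (14.5 − 7.9)/2 = 3.3 m; q_6 = 0.77 × 0.50 × 3.3 = 1.271 m³/s
w_7 = (14.5 − 10.8)/2 = 1.85 m; q_7 = 0.53 × 0.12 × 1.85 = 0.1177 m³/s
Q = Σ qᵢ = 4.450 m³/s

4.45 m³/s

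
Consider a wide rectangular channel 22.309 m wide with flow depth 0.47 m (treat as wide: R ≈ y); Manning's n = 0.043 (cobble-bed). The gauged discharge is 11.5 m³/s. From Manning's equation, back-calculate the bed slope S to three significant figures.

A = b·y = 22.309 × 0.47 = 10.49 m²
Wide channel: R ≈ y = 0.47 m
S = (Q·n / (1·A·R^(2/3)))² = (11.5×0.043 / (1×10.49×0.6045))² = 0.006087

0.00609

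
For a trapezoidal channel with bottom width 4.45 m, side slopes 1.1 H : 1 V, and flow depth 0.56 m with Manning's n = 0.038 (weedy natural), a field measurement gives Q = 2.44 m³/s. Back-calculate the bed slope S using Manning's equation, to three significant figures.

0.00297

A = (b + z·y)·y = (4.45 + 1.1×0.56)×0.56 = 2.837 m²
P = b + 2y√(1+z²) = 4.45 + 2×0.56×√(1+1.1²) = 6.115 m
R = A/P = 2.837/6.115 = 0.4639 m
S = (Q·n / (1·A·R^(2/3)))² = (2.44×0.038 / (1×2.837×0.5993))² = 0.002974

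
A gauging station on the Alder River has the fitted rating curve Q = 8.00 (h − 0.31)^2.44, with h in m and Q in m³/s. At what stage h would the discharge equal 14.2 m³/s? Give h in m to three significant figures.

1.58 m

h − h₀ = (Q/C)^(1/b) = (14.2/8.00)^(1/2.44) = 1.265 m
h = 0.31 + 1.265 = 1.575 m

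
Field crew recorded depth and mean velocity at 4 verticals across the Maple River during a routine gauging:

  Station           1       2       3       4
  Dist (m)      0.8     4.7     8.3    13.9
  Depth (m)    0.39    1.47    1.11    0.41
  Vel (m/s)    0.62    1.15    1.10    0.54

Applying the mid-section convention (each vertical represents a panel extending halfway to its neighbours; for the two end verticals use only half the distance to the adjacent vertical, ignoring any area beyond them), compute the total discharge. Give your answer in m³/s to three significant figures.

13.0 m³/s

w_1 = (4.7 − 0.8)/2 = 1.95 m; q_1 = 0.62 × 0.39 × 1.95 = 0.4715 m³/s
w_2 = (8.3 − 0.8)/2 = 3.75 m; q_2 = 1.15 × 1.47 × 3.75 = 6.339 m³/s
w_3 = (13.9 − 4.7)/2 = 4.6 m; q_3 = 1.10 × 1.11 × 4.6 = 5.617 m³/s
w_4 = (13.9 − 8.3)/2 = 2.8 m; q_4 = 0.54 × 0.41 × 2.8 = 0.6199 m³/s
Q = Σ qᵢ = 13.05 m³/s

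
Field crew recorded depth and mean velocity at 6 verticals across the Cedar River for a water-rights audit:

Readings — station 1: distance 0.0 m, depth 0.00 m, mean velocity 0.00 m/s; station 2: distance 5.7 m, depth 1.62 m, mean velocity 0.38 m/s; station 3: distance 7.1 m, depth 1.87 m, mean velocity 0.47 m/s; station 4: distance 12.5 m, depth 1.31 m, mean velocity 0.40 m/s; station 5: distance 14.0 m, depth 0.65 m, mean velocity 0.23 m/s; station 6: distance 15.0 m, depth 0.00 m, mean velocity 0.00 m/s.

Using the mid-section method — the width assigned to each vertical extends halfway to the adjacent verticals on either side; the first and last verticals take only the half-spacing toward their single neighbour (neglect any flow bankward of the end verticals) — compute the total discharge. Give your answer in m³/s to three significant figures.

w_2 = (7.1 − 0.0)/2 = 3.55 m; q_2 = 0.38 × 1.62 × 3.55 = 2.185 m³/s
w_3 = (12.5 − 5.7)/2 = 3.4 m; q_3 = 0.47 × 1.87 × 3.4 = 2.988 m³/s
w_4 = (14.0 − 7.1)/2 = 3.45 m; q_4 = 0.40 × 1.31 × 3.45 = 1.808 m³/s
w_5 = (15.0 − 12.5)/2 = 1.25 m; q_5 = 0.23 × 0.65 × 1.25 = 0.1869 m³/s
Stations 1, 6 contribute zero (depth or velocity is 0).
Q = Σ qᵢ = 7.168 m³/s

7.17 m³/s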